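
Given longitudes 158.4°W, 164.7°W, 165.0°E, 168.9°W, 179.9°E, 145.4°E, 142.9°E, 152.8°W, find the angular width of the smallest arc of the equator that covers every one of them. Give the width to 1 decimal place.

64.3°

Sort the longitudes: -168.9°, -164.7°, -158.4°, -152.8°, +142.9°, +145.4°, +165.0°, +179.9°.
Eastward gaps between consecutive values (wrapping around): 4.2°, 6.3°, 5.6°, 295.7°, 2.5°, 19.6°, 14.9°, 11.2°.
Largest gap = 295.7° ⇒ minimal covering band is its complement: 360° − 295.7° = 64.3°.
Band runs from +142.9° eastward to -152.8°, crossing the antimeridian.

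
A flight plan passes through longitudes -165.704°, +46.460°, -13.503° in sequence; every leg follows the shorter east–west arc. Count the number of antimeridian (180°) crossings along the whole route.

1

Leg 1: -165.704° → +46.460°, shortest Δλ = -147.836° (west) — crosses 180°.
Leg 2: +46.460° → -13.503°, shortest Δλ = -59.963° (west) — does not cross 180°.
Total crossings: 1.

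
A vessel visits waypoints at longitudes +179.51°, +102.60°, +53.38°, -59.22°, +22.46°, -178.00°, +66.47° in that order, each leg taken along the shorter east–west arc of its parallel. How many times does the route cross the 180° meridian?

Leg 1: +179.51° → +102.60°, shortest Δλ = -76.91° (west) — does not cross 180°.
Leg 2: +102.60° → +53.38°, shortest Δλ = -49.22° (west) — does not cross 180°.
Leg 3: +53.38° → -59.22°, shortest Δλ = -112.6° (west) — does not cross 180°.
Leg 4: -59.22° → +22.46°, shortest Δλ = 81.68° (east) — does not cross 180°.
Leg 5: +22.46° → -178.00°, shortest Δλ = 159.54° (east) — crosses 180°.
Leg 6: -178.00° → +66.47°, shortest Δλ = -115.53° (west) — crosses 180°.
Total crossings: 2.

2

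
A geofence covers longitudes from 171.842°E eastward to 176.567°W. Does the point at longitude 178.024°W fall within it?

Band width going east from +171.842° to -176.567°: ((-176.567 − 171.842) mod 360) = 11.591°.
Offset of -178.024° east of the west edge: ((-178.024 − 171.842) mod 360) = 10.134°.
10.134° ≤ 11.591° ⇒ inside.

Yes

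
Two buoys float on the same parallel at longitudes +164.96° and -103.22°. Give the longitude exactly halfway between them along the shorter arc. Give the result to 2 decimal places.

Signed shortest Δλ from +164.96° to -103.22° is +91.82°.
Midpoint longitude = +164.96° + (+91.82°)/2 = +164.96° + 45.91° = +210.87°.
Normalise into (−180°, 180°]: -149.13°.
(The naïve average (+164.96 + -103.22)/2 = 30.87° is on the wrong side of the globe.)

-149.13°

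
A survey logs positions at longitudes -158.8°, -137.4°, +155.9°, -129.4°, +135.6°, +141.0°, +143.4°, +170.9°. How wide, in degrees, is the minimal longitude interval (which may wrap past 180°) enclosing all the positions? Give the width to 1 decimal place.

Sort the longitudes: -158.8°, -137.4°, -129.4°, +135.6°, +141.0°, +143.4°, +155.9°, +170.9°.
Eastward gaps between consecutive values (wrapping around): 21.4°, 8.0°, 265.0°, 5.4°, 2.4°, 12.5°, 15.0°, 30.3°.
Largest gap = 265.0° ⇒ minimal covering band is its complement: 360° − 265.0° = 95.0°.
Band runs from +135.6° eastward to -129.4°, crossing the antimeridian.

95.0°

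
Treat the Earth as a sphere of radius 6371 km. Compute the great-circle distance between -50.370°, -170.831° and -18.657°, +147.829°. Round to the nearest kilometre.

5067 km

Δλ = 147.829 − -170.831 = 318.660°; wrapped into (−180°, 180°]: -41.340°.
Δφ = -18.657 − -50.370 = 31.713°.
a = sin²(Δφ/2) + cos φ₁ · cos φ₂ · sin²(Δλ/2) = 0.149950.
c = 2·atan2(√a, √(1−a)) = 0.79526 rad → d = 6371·c ≈ 5066.60 km.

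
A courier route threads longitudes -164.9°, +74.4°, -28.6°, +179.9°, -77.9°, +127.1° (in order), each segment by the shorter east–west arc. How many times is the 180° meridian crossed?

4

Leg 1: -164.9° → +74.4°, shortest Δλ = -120.7° (west) — crosses 180°.
Leg 2: +74.4° → -28.6°, shortest Δλ = -103.0° (west) — does not cross 180°.
Leg 3: -28.6° → +179.9°, shortest Δλ = -151.5° (west) — crosses 180°.
Leg 4: +179.9° → -77.9°, shortest Δλ = 102.2° (east) — crosses 180°.
Leg 5: -77.9° → +127.1°, shortest Δλ = -155.0° (west) — crosses 180°.
Total crossings: 4.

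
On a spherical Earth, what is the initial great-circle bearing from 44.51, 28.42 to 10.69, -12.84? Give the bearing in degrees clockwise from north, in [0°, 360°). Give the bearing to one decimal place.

239.2°

Δλ = -12.84 − 28.42 = -41.26°.
θ = atan2( sin Δλ · cos φ₂ , cos φ₁ · sin φ₂ − sin φ₁ · cos φ₂ · cos Δλ )
  = atan2(-0.64803, -0.38556) = -120.751° → normalised to [0°, 360°): 239.249°.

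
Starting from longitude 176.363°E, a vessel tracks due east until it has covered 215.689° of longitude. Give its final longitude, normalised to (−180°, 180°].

32.052°E

Start at +176.363°; shift +215.689° → +392.052°.
+392.052° lies outside (−180°, 180°]; subtract 360° → +32.052°.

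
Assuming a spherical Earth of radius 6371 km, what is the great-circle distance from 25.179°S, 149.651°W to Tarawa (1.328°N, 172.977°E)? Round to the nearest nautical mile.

2692 nmi

Δλ = 172.977 − -149.651 = 322.628°; wrapped into (−180°, 180°]: -37.372°.
Δφ = 1.328 − -25.179 = 26.507°.
a = sin²(Δφ/2) + cos φ₁ · cos φ₂ · sin²(Δλ/2) = 0.145427.
c = 2·atan2(√a, √(1−a)) = 0.78251 rad → d = 6371·c ≈ 4985.36 km ≈ 2691.88 nmi.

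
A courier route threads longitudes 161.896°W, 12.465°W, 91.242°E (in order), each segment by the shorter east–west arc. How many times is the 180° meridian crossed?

0

Leg 1: -161.896° → -12.465°, shortest Δλ = 149.431° (east) — does not cross 180°.
Leg 2: -12.465° → +91.242°, shortest Δλ = 103.707° (east) — does not cross 180°.
Total crossings: 0.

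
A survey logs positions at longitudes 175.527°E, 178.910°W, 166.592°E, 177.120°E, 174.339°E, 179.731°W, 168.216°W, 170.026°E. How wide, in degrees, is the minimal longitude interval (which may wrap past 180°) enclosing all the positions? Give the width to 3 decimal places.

25.192°

Sort the longitudes: -179.731°, -178.910°, -168.216°, +166.592°, +170.026°, +174.339°, +175.527°, +177.120°.
Eastward gaps between consecutive values (wrapping around): 0.821°, 10.694°, 334.808°, 3.434°, 4.313°, 1.188°, 1.593°, 3.149°.
Largest gap = 334.808° ⇒ minimal covering band is its complement: 360° − 334.808° = 25.192°.
Band runs from +166.592° eastward to -168.216°, crossing the antimeridian.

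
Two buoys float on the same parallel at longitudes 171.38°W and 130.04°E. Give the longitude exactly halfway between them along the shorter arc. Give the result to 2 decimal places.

Signed shortest Δλ from -171.38° to +130.04° is -58.58°.
Midpoint longitude = -171.38° + (-58.58°)/2 = -171.38° − 29.29° = -200.67°.
Normalise into (−180°, 180°]: +159.33°.
(The naïve average (-171.38 + +130.04)/2 = -20.67° is on the wrong side of the globe.)

159.33°E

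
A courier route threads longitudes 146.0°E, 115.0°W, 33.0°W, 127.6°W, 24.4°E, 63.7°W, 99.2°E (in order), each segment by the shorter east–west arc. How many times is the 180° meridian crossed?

Leg 1: +146.0° → -115.0°, shortest Δλ = 99.0° (east) — crosses 180°.
Leg 2: -115.0° → -33.0°, shortest Δλ = 82.0° (east) — does not cross 180°.
Leg 3: -33.0° → -127.6°, shortest Δλ = -94.6° (west) — does not cross 180°.
Leg 4: -127.6° → +24.4°, shortest Δλ = 152.0° (east) — does not cross 180°.
Leg 5: +24.4° → -63.7°, shortest Δλ = -88.1° (west) — does not cross 180°.
Leg 6: -63.7° → +99.2°, shortest Δλ = 162.9° (east) — does not cross 180°.
Total crossings: 1.

1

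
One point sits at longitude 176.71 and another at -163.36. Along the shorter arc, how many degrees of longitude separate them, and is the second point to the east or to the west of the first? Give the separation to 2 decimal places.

19.93° east

Raw difference: -163.36 − 176.71 = -340.07°.
Normalise into (−180°, 180°]: -340.07° + 360° = 19.93°.
Positive ⇒ the second point lies to the east; separation 19.93°.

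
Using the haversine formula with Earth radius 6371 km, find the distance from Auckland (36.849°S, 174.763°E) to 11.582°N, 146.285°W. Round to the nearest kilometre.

Δλ = -146.285 − 174.763 = -321.048°; wrapped into (−180°, 180°]: 38.952°.
Δφ = 11.582 − -36.849 = 48.431°.
a = sin²(Δφ/2) + cos φ₁ · cos φ₂ · sin²(Δλ/2) = 0.255383.
c = 2·atan2(√a, √(1−a)) = 1.05959 rad → d = 6371·c ≈ 6750.62 km.

6751 km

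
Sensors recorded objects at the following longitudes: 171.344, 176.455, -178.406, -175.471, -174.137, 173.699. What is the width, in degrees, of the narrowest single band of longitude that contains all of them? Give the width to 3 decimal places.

14.519°

Sort the longitudes: -178.406°, -175.471°, -174.137°, +171.344°, +173.699°, +176.455°.
Eastward gaps between consecutive values (wrapping around): 2.935°, 1.334°, 345.481°, 2.355°, 2.756°, 5.139°.
Largest gap = 345.481° ⇒ minimal covering band is its complement: 360° − 345.481° = 14.519°.
Band runs from +171.344° eastward to -174.137°, crossing the antimeridian.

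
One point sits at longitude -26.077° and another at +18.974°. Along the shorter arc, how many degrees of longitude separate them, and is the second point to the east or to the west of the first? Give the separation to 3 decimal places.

45.051° east

Raw difference: 18.974 − -26.077 = 45.051°.
Normalise into (−180°, 180°]: 45.051° stays 45.051°.
Positive ⇒ the second point lies to the east; separation 45.051°.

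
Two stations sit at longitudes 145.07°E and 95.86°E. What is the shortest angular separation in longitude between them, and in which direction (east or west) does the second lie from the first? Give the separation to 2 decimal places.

49.21° west

Raw difference: 95.86 − 145.07 = -49.21°.
Normalise into (−180°, 180°]: -49.21° stays -49.21°.
Negative ⇒ the second point lies to the west; separation 49.21°.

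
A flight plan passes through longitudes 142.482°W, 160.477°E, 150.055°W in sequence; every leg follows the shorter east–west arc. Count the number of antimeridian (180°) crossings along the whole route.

Leg 1: -142.482° → +160.477°, shortest Δλ = -57.041° (west) — crosses 180°.
Leg 2: +160.477° → -150.055°, shortest Δλ = 49.468° (east) — crosses 180°.
Total crossings: 2.

2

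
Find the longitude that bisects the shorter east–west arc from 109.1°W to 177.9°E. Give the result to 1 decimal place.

Signed shortest Δλ from -109.1° to +177.9° is -73.0°.
Midpoint longitude = -109.1° + (-73.0°)/2 = -109.1° − 36.5° = -145.6°.
(The naïve average (-109.1 + +177.9)/2 = 34.4° is on the wrong side of the globe.)

145.6°W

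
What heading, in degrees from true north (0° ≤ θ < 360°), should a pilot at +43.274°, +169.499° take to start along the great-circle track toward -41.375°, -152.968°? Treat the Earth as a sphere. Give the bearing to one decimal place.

Δλ = -152.968 − 169.499 = -322.467°; wrapped into (−180°, 180°]: 37.533°.
θ = atan2( sin Δλ · cos φ₂ , cos φ₁ · sin φ₂ − sin φ₁ · cos φ₂ · cos Δλ )
  = atan2(0.45716, -0.88916) = 152.790° → normalised to [0°, 360°): 152.790°.

152.8°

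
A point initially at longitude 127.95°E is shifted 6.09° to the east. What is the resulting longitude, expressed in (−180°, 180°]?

134.04°E

Start at +127.95°; shift +6.09° → +134.04°.
+134.04° already lies in (−180°, 180°].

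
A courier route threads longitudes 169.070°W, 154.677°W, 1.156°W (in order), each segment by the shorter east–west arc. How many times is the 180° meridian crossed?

0

Leg 1: -169.070° → -154.677°, shortest Δλ = 14.393° (east) — does not cross 180°.
Leg 2: -154.677° → -1.156°, shortest Δλ = 153.521° (east) — does not cross 180°.
Total crossings: 0.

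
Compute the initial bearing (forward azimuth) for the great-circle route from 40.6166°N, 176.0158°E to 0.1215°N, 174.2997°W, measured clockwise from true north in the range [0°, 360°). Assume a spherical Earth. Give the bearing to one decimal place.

Δλ = -174.2997 − 176.0158 = -350.3155°; wrapped into (−180°, 180°]: 9.6845°.
θ = atan2( sin Δλ · cos φ₂ , cos φ₁ · sin φ₂ − sin φ₁ · cos φ₂ · cos Δλ )
  = atan2(0.16822, -0.64011) = 165.275° → normalised to [0°, 360°): 165.275°.

165.3°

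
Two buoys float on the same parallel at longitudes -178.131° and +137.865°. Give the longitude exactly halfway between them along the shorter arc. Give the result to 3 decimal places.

+159.867°

Signed shortest Δλ from -178.131° to +137.865° is -44.004°.
Midpoint longitude = -178.131° + (-44.004°)/2 = -178.131° − 22.002° = -200.133°.
Normalise into (−180°, 180°]: +159.867°.
(The naïve average (-178.131 + +137.865)/2 = -20.133° is on the wrong side of the globe.)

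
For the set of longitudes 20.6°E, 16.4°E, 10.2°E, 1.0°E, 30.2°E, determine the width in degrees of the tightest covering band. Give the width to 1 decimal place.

29.2°

Sort the longitudes: +1.0°, +10.2°, +16.4°, +20.6°, +30.2°.
Eastward gaps between consecutive values (wrapping around): 9.2°, 6.2°, 4.2°, 9.6°, 330.8°.
Largest gap = 330.8° ⇒ minimal covering band is its complement: 360° − 330.8° = 29.2°.
Band runs from +1.0° eastward to +30.2°.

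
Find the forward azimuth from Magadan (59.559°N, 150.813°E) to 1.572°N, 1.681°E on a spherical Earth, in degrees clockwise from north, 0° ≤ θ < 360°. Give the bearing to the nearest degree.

326°

Δλ = 1.681 − 150.813 = -149.132°.
θ = atan2( sin Δλ · cos φ₂ , cos φ₁ · sin φ₂ − sin φ₁ · cos φ₂ · cos Δλ )
  = atan2(-0.51287, 0.75365) = -34.236° → normalised to [0°, 360°): 325.764°.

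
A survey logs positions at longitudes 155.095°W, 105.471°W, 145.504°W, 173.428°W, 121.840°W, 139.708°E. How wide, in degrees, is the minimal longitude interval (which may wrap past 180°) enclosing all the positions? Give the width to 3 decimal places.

Sort the longitudes: -173.428°, -155.095°, -145.504°, -121.840°, -105.471°, +139.708°.
Eastward gaps between consecutive values (wrapping around): 18.333°, 9.591°, 23.664°, 16.369°, 245.179°, 46.864°.
Largest gap = 245.179° ⇒ minimal covering band is its complement: 360° − 245.179° = 114.821°.
Band runs from +139.708° eastward to -105.471°, crossing the antimeridian.

114.821°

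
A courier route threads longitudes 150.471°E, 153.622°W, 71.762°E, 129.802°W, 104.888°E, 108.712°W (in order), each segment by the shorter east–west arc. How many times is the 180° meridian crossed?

Leg 1: +150.471° → -153.622°, shortest Δλ = 55.907° (east) — crosses 180°.
Leg 2: -153.622° → +71.762°, shortest Δλ = -134.616° (west) — crosses 180°.
Leg 3: +71.762° → -129.802°, shortest Δλ = 158.436° (east) — crosses 180°.
Leg 4: -129.802° → +104.888°, shortest Δλ = -125.31° (west) — crosses 180°.
Leg 5: +104.888° → -108.712°, shortest Δλ = 146.4° (east) — crosses 180°.
Total crossings: 5.

5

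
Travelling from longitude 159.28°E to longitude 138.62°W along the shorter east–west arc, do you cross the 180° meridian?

Naïve |-138.62 − 159.28| = 297.9° > 180°, so the shorter arc goes the other way round — across 180°.
Signed shortest Δλ = ((-138.62 − 159.28 + 180) mod 360) − 180 = 62.1°.
Going east by 62.1° from +159.28° passes through 180° before reaching -138.62°.

Yes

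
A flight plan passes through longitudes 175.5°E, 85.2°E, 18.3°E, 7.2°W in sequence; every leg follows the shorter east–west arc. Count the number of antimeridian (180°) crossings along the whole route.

Leg 1: +175.5° → +85.2°, shortest Δλ = -90.3° (west) — does not cross 180°.
Leg 2: +85.2° → +18.3°, shortest Δλ = -66.9° (west) — does not cross 180°.
Leg 3: +18.3° → -7.2°, shortest Δλ = -25.5° (west) — does not cross 180°.
Total crossings: 0.

0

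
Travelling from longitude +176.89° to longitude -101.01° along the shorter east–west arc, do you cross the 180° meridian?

Yes

Naïve |-101.01 − 176.89| = 277.9° > 180°, so the shorter arc goes the other way round — across 180°.
Signed shortest Δλ = ((-101.01 − 176.89 + 180) mod 360) − 180 = 82.1°.
Going east by 82.1° from +176.89° passes through 180° before reaching -101.01°.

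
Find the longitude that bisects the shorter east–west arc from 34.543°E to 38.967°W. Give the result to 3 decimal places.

2.212°W

Signed shortest Δλ from +34.543° to -38.967° is -73.510°.
Midpoint longitude = +34.543° + (-73.510°)/2 = +34.543° − 36.755° = -2.212°.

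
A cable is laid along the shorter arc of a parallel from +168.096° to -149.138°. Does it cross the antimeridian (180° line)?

Naïve |-149.138 − 168.096| = 317.234° > 180°, so the shorter arc goes the other way round — across 180°.
Signed shortest Δλ = ((-149.138 − 168.096 + 180) mod 360) − 180 = 42.766°.
Going east by 42.766° from +168.096° passes through 180° before reaching -149.138°.

Yes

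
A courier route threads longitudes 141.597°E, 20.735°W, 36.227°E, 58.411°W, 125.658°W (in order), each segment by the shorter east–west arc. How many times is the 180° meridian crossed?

0

Leg 1: +141.597° → -20.735°, shortest Δλ = -162.332° (west) — does not cross 180°.
Leg 2: -20.735° → +36.227°, shortest Δλ = 56.962° (east) — does not cross 180°.
Leg 3: +36.227° → -58.411°, shortest Δλ = -94.638° (west) — does not cross 180°.
Leg 4: -58.411° → -125.658°, shortest Δλ = -67.247° (west) — does not cross 180°.
Total crossings: 0.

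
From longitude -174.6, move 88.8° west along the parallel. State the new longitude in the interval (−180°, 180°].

+96.6°

Start at -174.6°; shift −88.8° → -263.4°.
-263.4° lies outside (−180°, 180°]; add 360° → +96.6°.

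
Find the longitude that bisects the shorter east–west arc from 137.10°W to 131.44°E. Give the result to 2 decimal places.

177.17°E

Signed shortest Δλ from -137.10° to +131.44° is -91.46°.
Midpoint longitude = -137.10° + (-91.46°)/2 = -137.10° − 45.73° = -182.83°.
Normalise into (−180°, 180°]: +177.17°.
(The naïve average (-137.10 + +131.44)/2 = -2.83° is on the wrong side of the globe.)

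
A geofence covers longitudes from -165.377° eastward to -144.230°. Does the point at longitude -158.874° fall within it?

Yes

Band width going east from -165.377° to -144.230°: ((-144.230 − -165.377) mod 360) = 21.147°.
Offset of -158.874° east of the west edge: ((-158.874 − -165.377) mod 360) = 6.503°.
6.503° ≤ 21.147° ⇒ inside.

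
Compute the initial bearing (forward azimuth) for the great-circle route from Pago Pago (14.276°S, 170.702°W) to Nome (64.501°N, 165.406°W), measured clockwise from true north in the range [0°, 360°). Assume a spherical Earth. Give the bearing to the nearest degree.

Δλ = -165.406 − -170.702 = 5.296°.
θ = atan2( sin Δλ · cos φ₂ , cos φ₁ · sin φ₂ − sin φ₁ · cos φ₂ · cos Δλ )
  = atan2(0.03974, 0.98042) = 2.321° → normalised to [0°, 360°): 2.321°.

2°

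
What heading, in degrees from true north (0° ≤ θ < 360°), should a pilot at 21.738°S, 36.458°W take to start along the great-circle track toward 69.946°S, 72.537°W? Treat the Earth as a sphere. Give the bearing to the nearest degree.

Δλ = -72.537 − -36.458 = -36.079°.
θ = atan2( sin Δλ · cos φ₂ , cos φ₁ · sin φ₂ − sin φ₁ · cos φ₂ · cos Δλ )
  = atan2(-0.20194, -0.76993) = -165.303° → normalised to [0°, 360°): 194.697°.

195°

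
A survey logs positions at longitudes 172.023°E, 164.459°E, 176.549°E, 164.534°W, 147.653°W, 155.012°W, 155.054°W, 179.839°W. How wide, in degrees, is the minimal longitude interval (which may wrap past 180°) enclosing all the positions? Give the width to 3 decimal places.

Sort the longitudes: -179.839°, -164.534°, -155.054°, -155.012°, -147.653°, +164.459°, +172.023°, +176.549°.
Eastward gaps between consecutive values (wrapping around): 15.305°, 9.480°, 0.042°, 7.359°, 312.112°, 7.564°, 4.526°, 3.612°.
Largest gap = 312.112° ⇒ minimal covering band is its complement: 360° − 312.112° = 47.888°.
Band runs from +164.459° eastward to -147.653°, crossing the antimeridian.

47.888°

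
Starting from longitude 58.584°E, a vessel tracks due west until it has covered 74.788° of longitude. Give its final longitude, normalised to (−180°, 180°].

Start at +58.584°; shift −74.788° → -16.204°.
-16.204° already lies in (−180°, 180°].

16.204°W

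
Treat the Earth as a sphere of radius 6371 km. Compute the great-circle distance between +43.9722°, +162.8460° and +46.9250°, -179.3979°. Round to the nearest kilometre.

Δλ = -179.3979 − 162.8460 = -342.2439°; wrapped into (−180°, 180°]: 17.7561°.
Δφ = 46.9250 − 43.9722 = 2.9528°.
a = sin²(Δφ/2) + cos φ₁ · cos φ₂ · sin²(Δλ/2) = 0.012371.
c = 2·atan2(√a, √(1−a)) = 0.22291 rad → d = 6371·c ≈ 1420.15 km.

1420 km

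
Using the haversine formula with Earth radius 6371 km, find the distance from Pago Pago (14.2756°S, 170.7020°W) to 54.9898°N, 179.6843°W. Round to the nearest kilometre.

Δλ = -179.6843 − -170.7020 = -8.9823°.
Δφ = 54.9898 − -14.2756 = 69.2654°.
a = sin²(Δφ/2) + cos φ₁ · cos φ₂ · sin²(Δλ/2) = 0.326389.
c = 2·atan2(√a, √(1−a)) = 1.21619 rad → d = 6371·c ≈ 7748.35 km.

7748 km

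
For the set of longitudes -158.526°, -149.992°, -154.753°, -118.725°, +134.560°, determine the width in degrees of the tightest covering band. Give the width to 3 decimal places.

106.715°

Sort the longitudes: -158.526°, -154.753°, -149.992°, -118.725°, +134.560°.
Eastward gaps between consecutive values (wrapping around): 3.773°, 4.761°, 31.267°, 253.285°, 66.914°.
Largest gap = 253.285° ⇒ minimal covering band is its complement: 360° − 253.285° = 106.715°.
Band runs from +134.560° eastward to -118.725°, crossing the antimeridian.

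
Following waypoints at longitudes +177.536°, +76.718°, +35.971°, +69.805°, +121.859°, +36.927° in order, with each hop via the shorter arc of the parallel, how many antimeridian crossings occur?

Leg 1: +177.536° → +76.718°, shortest Δλ = -100.818° (west) — does not cross 180°.
Leg 2: +76.718° → +35.971°, shortest Δλ = -40.747° (west) — does not cross 180°.
Leg 3: +35.971° → +69.805°, shortest Δλ = 33.834° (east) — does not cross 180°.
Leg 4: +69.805° → +121.859°, shortest Δλ = 52.054° (east) — does not cross 180°.
Leg 5: +121.859° → +36.927°, shortest Δλ = -84.932° (west) — does not cross 180°.
Total crossings: 0.

0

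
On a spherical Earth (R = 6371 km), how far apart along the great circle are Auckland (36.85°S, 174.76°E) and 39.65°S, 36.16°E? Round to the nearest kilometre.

10514 km

Δλ = 36.16 − 174.76 = -138.60°.
Δφ = -39.65 − -36.85 = -2.80°.
a = sin²(Δφ/2) + cos φ₁ · cos φ₂ · sin²(Δλ/2) = 0.539741.
c = 2·atan2(√a, √(1−a)) = 1.65036 rad → d = 6371·c ≈ 10514.46 km.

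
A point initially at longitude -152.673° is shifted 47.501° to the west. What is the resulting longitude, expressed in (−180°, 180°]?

Start at -152.673°; shift −47.501° → -200.174°.
-200.174° lies outside (−180°, 180°]; add 360° → +159.826°.

+159.826°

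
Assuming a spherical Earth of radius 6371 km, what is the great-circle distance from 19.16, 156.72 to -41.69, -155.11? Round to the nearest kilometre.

8384 km

Δλ = -155.11 − 156.72 = -311.83°; wrapped into (−180°, 180°]: 48.17°.
Δφ = -41.69 − 19.16 = -60.85°.
a = sin²(Δφ/2) + cos φ₁ · cos φ₂ · sin²(Δλ/2) = 0.373926.
c = 2·atan2(√a, √(1−a)) = 1.31590 rad → d = 6371·c ≈ 8383.57 km.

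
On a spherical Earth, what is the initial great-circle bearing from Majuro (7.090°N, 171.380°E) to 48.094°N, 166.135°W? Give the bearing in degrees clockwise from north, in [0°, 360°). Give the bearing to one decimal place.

21.1°

Δλ = -166.135 − 171.380 = -337.515°; wrapped into (−180°, 180°]: 22.485°.
θ = atan2( sin Δλ · cos φ₂ , cos φ₁ · sin φ₂ − sin φ₁ · cos φ₂ · cos Δλ )
  = atan2(0.25544, 0.66238) = 21.088° → normalised to [0°, 360°): 21.088°.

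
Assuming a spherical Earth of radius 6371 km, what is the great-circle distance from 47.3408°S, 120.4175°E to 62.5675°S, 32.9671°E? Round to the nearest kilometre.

5359 km

Δλ = 32.9671 − 120.4175 = -87.4504°.
Δφ = -62.5675 − -47.3408 = -15.2267°.
a = sin²(Δφ/2) + cos φ₁ · cos φ₂ · sin²(Δλ/2) = 0.166704.
c = 2·atan2(√a, √(1−a)) = 0.84117 rad → d = 6371·c ≈ 5359.08 km.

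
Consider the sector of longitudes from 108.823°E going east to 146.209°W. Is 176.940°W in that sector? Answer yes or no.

Band width going east from +108.823° to -146.209°: ((-146.209 − 108.823) mod 360) = 104.968°.
Offset of -176.940° east of the west edge: ((-176.940 − 108.823) mod 360) = 74.237°.
74.237° ≤ 104.968° ⇒ inside.

Yes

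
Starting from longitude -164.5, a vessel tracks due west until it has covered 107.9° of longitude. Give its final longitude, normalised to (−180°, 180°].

+87.6°

Start at -164.5°; shift −107.9° → -272.4°.
-272.4° lies outside (−180°, 180°]; add 360° → +87.6°.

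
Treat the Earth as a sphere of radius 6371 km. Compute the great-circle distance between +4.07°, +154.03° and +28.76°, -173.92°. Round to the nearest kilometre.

4355 km

Δλ = -173.92 − 154.03 = -327.95°; wrapped into (−180°, 180°]: 32.05°.
Δφ = 28.76 − 4.07 = 24.69°.
a = sin²(Δφ/2) + cos φ₁ · cos φ₂ · sin²(Δλ/2) = 0.112348.
c = 2·atan2(√a, √(1−a)) = 0.68360 rad → d = 6371·c ≈ 4355.21 km.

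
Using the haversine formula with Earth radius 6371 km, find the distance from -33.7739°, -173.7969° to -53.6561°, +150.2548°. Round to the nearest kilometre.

3576 km

Δλ = 150.2548 − -173.7969 = 324.0517°; wrapped into (−180°, 180°]: -35.9483°.
Δφ = -53.6561 − -33.7739 = -19.8822°.
a = sin²(Δφ/2) + cos φ₁ · cos φ₂ · sin²(Δλ/2) = 0.076713.
c = 2·atan2(√a, √(1−a)) = 0.56128 rad → d = 6371·c ≈ 3575.93 km.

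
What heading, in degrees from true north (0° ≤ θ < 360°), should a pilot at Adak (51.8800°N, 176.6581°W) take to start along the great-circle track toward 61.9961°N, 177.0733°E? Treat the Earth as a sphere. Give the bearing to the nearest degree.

344°

Δλ = 177.0733 − -176.6581 = 353.7314°; wrapped into (−180°, 180°]: -6.2686°.
θ = atan2( sin Δλ · cos φ₂ , cos φ₁ · sin φ₂ − sin φ₁ · cos φ₂ · cos Δλ )
  = atan2(-0.05127, 0.17785) = -16.080° → normalised to [0°, 360°): 343.920°.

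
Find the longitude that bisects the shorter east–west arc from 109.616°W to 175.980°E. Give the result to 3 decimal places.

Signed shortest Δλ from -109.616° to +175.980° is -74.404°.
Midpoint longitude = -109.616° + (-74.404°)/2 = -109.616° − 37.202° = -146.818°.
(The naïve average (-109.616 + +175.980)/2 = 33.182° is on the wrong side of the globe.)

146.818°W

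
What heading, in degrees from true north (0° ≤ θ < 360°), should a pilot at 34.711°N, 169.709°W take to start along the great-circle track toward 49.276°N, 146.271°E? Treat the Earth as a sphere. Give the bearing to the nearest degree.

308°

Δλ = 146.271 − -169.709 = 315.980°; wrapped into (−180°, 180°]: -44.020°.
θ = atan2( sin Δλ · cos φ₂ , cos φ₁ · sin φ₂ − sin φ₁ · cos φ₂ · cos Δλ )
  = atan2(-0.45337, 0.35584) = -51.873° → normalised to [0°, 360°): 308.127°.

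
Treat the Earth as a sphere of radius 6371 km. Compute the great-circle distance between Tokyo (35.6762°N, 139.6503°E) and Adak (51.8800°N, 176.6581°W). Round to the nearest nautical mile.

Δλ = -176.6581 − 139.6503 = -316.3084°; wrapped into (−180°, 180°]: 43.6916°.
Δφ = 51.8800 − 35.6762 = 16.2038°.
a = sin²(Δφ/2) + cos φ₁ · cos φ₂ · sin²(Δλ/2) = 0.089297.
c = 2·atan2(√a, √(1−a)) = 0.60692 rad → d = 6371·c ≈ 3866.72 km ≈ 2087.86 nmi.

2088 nmi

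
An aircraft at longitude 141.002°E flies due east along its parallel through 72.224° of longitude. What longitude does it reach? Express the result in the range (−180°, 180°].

Start at +141.002°; shift +72.224° → +213.226°.
+213.226° lies outside (−180°, 180°]; subtract 360° → -146.774°.

146.774°W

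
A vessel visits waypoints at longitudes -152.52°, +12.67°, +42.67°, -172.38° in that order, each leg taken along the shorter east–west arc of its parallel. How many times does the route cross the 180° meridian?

Leg 1: -152.52° → +12.67°, shortest Δλ = 165.19° (east) — does not cross 180°.
Leg 2: +12.67° → +42.67°, shortest Δλ = 30.0° (east) — does not cross 180°.
Leg 3: +42.67° → -172.38°, shortest Δλ = 144.95° (east) — crosses 180°.
Total crossings: 1.

1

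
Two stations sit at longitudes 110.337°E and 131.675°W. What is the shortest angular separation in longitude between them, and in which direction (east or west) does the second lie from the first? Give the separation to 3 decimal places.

Raw difference: -131.675 − 110.337 = -242.012°.
Normalise into (−180°, 180°]: -242.012° + 360° = 117.988°.
Positive ⇒ the second point lies to the east; separation 117.988°.

117.988° east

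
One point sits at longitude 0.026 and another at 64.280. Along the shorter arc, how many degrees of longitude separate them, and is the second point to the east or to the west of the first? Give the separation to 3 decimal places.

64.254° east

Raw difference: 64.280 − 0.026 = 64.254°.
Normalise into (−180°, 180°]: 64.254° stays 64.254°.
Positive ⇒ the second point lies to the east; separation 64.254°.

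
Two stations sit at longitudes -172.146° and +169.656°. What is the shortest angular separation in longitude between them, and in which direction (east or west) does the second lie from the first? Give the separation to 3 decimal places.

18.198° west

Raw difference: 169.656 − -172.146 = 341.802°.
Normalise into (−180°, 180°]: 341.802° − 360° = -18.198°.
Negative ⇒ the second point lies to the west; separation 18.198°.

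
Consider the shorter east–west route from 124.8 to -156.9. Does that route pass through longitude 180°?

Yes

Naïve |-156.9 − 124.8| = 281.7° > 180°, so the shorter arc goes the other way round — across 180°.
Signed shortest Δλ = ((-156.9 − 124.8 + 180) mod 360) − 180 = 78.3°.
Going east by 78.3° from +124.8° passes through 180° before reaching -156.9°.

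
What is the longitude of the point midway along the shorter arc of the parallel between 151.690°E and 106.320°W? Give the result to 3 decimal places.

Signed shortest Δλ from +151.690° to -106.320° is +101.990°.
Midpoint longitude = +151.690° + (+101.990°)/2 = +151.690° + 50.995° = +202.685°.
Normalise into (−180°, 180°]: -157.315°.
(The naïve average (+151.690 + -106.320)/2 = 22.685° is on the wrong side of the globe.)

157.315°W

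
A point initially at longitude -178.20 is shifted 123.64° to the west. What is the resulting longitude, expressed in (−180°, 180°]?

Start at -178.20°; shift −123.64° → -301.84°.
-301.84° lies outside (−180°, 180°]; add 360° → +58.16°.

+58.16°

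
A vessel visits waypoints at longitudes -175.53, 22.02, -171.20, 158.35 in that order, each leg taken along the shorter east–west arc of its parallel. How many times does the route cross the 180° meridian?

3

Leg 1: -175.53° → +22.02°, shortest Δλ = -162.45° (west) — crosses 180°.
Leg 2: +22.02° → -171.20°, shortest Δλ = 166.78° (east) — crosses 180°.
Leg 3: -171.20° → +158.35°, shortest Δλ = -30.45° (west) — crosses 180°.
Total crossings: 3.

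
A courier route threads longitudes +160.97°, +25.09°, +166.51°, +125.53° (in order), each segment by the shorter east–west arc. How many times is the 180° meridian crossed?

0

Leg 1: +160.97° → +25.09°, shortest Δλ = -135.88° (west) — does not cross 180°.
Leg 2: +25.09° → +166.51°, shortest Δλ = 141.42° (east) — does not cross 180°.
Leg 3: +166.51° → +125.53°, shortest Δλ = -40.98° (west) — does not cross 180°.
Total crossings: 0.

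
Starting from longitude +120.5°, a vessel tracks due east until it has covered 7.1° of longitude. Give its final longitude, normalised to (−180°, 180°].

+127.6°

Start at +120.5°; shift +7.1° → +127.6°.
+127.6° already lies in (−180°, 180°].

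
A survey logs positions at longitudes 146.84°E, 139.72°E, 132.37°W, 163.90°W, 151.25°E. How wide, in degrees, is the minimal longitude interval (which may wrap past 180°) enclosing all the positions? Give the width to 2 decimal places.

Sort the longitudes: -163.90°, -132.37°, +139.72°, +146.84°, +151.25°.
Eastward gaps between consecutive values (wrapping around): 31.53°, 272.09°, 7.12°, 4.41°, 44.85°.
Largest gap = 272.09° ⇒ minimal covering band is its complement: 360° − 272.09° = 87.91°.
Band runs from +139.72° eastward to -132.37°, crossing the antimeridian.

87.91°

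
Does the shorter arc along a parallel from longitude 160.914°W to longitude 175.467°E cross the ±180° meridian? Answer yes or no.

Yes

Naïve |175.467 − -160.914| = 336.381° > 180°, so the shorter arc goes the other way round — across 180°.
Signed shortest Δλ = ((175.467 − -160.914 + 180) mod 360) − 180 = -23.619°.
Going west by 23.619° from -160.914° passes through 180° before reaching +175.467°.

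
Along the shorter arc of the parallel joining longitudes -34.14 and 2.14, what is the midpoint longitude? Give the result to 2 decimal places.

-16.00°

Signed shortest Δλ from -34.14° to +2.14° is +36.28°.
Midpoint longitude = -34.14° + (+36.28°)/2 = -34.14° + 18.14° = -16.00°.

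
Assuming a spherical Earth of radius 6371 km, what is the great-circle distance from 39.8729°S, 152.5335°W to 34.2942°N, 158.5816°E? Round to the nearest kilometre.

9652 km

Δλ = 158.5816 − -152.5335 = 311.1151°; wrapped into (−180°, 180°]: -48.8849°.
Δφ = 34.2942 − -39.8729 = 74.1671°.
a = sin²(Δφ/2) + cos φ₁ · cos φ₂ · sin²(Δλ/2) = 0.472141.
c = 2·atan2(√a, √(1−a)) = 1.51505 rad → d = 6371·c ≈ 9652.38 km.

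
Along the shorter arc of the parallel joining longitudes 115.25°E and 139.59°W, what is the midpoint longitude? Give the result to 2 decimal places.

Signed shortest Δλ from +115.25° to -139.59° is +105.16°.
Midpoint longitude = +115.25° + (+105.16°)/2 = +115.25° + 52.58° = +167.83°.
(The naïve average (+115.25 + -139.59)/2 = -12.17° is on the wrong side of the globe.)

167.83°E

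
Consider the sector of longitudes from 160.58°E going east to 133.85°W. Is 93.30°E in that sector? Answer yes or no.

Band width going east from +160.58° to -133.85°: ((-133.85 − 160.58) mod 360) = 65.57°.
Offset of +93.30° east of the west edge: ((93.30 − 160.58) mod 360) = 292.72°.
292.72° > 65.57° ⇒ outside.

No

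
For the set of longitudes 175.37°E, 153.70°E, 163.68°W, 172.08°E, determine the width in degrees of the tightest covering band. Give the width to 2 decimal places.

42.62°

Sort the longitudes: -163.68°, +153.70°, +172.08°, +175.37°.
Eastward gaps between consecutive values (wrapping around): 317.38°, 18.38°, 3.29°, 20.95°.
Largest gap = 317.38° ⇒ minimal covering band is its complement: 360° − 317.38° = 42.62°.
Band runs from +153.70° eastward to -163.68°, crossing the antimeridian.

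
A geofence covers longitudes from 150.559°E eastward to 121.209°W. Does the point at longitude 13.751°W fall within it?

No

Band width going east from +150.559° to -121.209°: ((-121.209 − 150.559) mod 360) = 88.232°.
Offset of -13.751° east of the west edge: ((-13.751 − 150.559) mod 360) = 195.690°.
195.690° > 88.232° ⇒ outside.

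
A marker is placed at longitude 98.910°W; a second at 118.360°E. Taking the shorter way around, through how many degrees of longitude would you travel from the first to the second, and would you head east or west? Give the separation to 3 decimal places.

142.730° west

Raw difference: 118.360 − -98.910 = 217.27°.
Normalise into (−180°, 180°]: 217.27° − 360° = -142.73°.
Negative ⇒ the second point lies to the west; separation 142.730°.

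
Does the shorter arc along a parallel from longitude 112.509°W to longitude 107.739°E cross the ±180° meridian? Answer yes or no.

Naïve |107.739 − -112.509| = 220.248° > 180°, so the shorter arc goes the other way round — across 180°.
Signed shortest Δλ = ((107.739 − -112.509 + 180) mod 360) − 180 = -139.752°.
Going west by 139.752° from -112.509° passes through 180° before reaching +107.739°.

Yes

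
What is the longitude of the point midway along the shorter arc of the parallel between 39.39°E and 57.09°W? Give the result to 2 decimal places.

8.85°W

Signed shortest Δλ from +39.39° to -57.09° is -96.48°.
Midpoint longitude = +39.39° + (-96.48°)/2 = +39.39° − 48.24° = -8.85°.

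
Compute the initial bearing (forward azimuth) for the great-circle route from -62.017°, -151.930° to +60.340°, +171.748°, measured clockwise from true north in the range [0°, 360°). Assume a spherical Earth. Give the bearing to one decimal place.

Δλ = 171.748 − -151.930 = 323.678°; wrapped into (−180°, 180°]: -36.322°.
θ = atan2( sin Δλ · cos φ₂ , cos φ₁ · sin φ₂ − sin φ₁ · cos φ₂ · cos Δλ )
  = atan2(-0.29311, 0.75982) = -21.095° → normalised to [0°, 360°): 338.905°.

338.9°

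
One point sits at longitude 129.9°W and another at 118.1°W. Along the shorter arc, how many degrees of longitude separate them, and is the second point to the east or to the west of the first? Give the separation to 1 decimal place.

Raw difference: -118.1 − -129.9 = 11.8°.
Normalise into (−180°, 180°]: 11.8° stays 11.8°.
Positive ⇒ the second point lies to the east; separation 11.8°.

11.8° east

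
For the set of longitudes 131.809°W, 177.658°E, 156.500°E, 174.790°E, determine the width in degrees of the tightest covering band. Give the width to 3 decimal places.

71.691°

Sort the longitudes: -131.809°, +156.500°, +174.790°, +177.658°.
Eastward gaps between consecutive values (wrapping around): 288.309°, 18.290°, 2.868°, 50.533°.
Largest gap = 288.309° ⇒ minimal covering band is its complement: 360° − 288.309° = 71.691°.
Band runs from +156.500° eastward to -131.809°, crossing the antimeridian.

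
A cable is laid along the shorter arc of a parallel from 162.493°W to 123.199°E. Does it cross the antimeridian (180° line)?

Yes

Naïve |123.199 − -162.493| = 285.692° > 180°, so the shorter arc goes the other way round — across 180°.
Signed shortest Δλ = ((123.199 − -162.493 + 180) mod 360) − 180 = -74.308°.
Going west by 74.308° from -162.493° passes through 180° before reaching +123.199°.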